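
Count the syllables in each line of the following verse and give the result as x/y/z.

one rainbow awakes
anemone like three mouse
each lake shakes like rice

Line 1: one(1) + rainbow(2) + awakes(2) = 5
Line 2: anemone(4) + like(1) + three(1) + mouse(1) = 7
Line 3: each(1) + lake(1) + shakes(1) + like(1) + rice(1) = 5

5/7/5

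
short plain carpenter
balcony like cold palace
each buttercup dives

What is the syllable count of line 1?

5

Line 1: short(1) + plain(1) + carpenter(3) = 5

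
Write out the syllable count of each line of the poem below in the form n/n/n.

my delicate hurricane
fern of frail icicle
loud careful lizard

7/6/5

Line 1: my (1), delicate (3), hurricane (3) → 7
Line 2: fern (1), of (1), frail (1), icicle (3) → 6
Line 3: loud (1), careful (2), lizard (2) → 5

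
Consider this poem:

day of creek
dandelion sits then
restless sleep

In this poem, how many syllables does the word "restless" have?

"restless" has 2 syllables.

2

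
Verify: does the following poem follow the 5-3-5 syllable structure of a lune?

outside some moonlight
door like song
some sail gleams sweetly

Line 1: "outside some moonlight": 2+1+2 = 5 ✓
Line 2: "door like song": 1+1+1 = 3 ✓
Line 3: "some sail gleams sweetly": 1+1+1+2 = 5 ✓

Yes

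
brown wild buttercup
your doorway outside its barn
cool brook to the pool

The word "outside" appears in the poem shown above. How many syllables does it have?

"outside" has 2 syllables.

2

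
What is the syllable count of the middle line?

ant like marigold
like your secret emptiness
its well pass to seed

7

The middle line: like (1), your (1), secret (2), emptiness (3) → 7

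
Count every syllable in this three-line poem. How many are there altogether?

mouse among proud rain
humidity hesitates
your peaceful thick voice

Line 1: mouse(1) + among(2) + proud(1) + rain(1) = 5
Line 2: humidity(4) + hesitates(3) = 7
Line 3: your(1) + peaceful(2) + thick(1) + voice(1) = 5
Total: 5 + 7 + 5 = 17

17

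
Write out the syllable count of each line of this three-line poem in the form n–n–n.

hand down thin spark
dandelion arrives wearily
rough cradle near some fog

4–9–6

Line 1: hand(1) + down(1) + thin(1) + spark(1) = 4
Line 2: dandelion(4) + arrives(2) + wearily(3) = 9
Line 3: rough(1) + cradle(2) + near(1) + some(1) + fog(1) = 6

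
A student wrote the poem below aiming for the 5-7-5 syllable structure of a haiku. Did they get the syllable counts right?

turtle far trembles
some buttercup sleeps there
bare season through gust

No

Line 1: "turtle far trembles": 2+1+2 = 5 ✓
Line 2: "some buttercup sleeps there": 1+3+1+1 = 6 (expected 7)
Line 3: "bare season through gust": 1+2+1+1 = 5 ✓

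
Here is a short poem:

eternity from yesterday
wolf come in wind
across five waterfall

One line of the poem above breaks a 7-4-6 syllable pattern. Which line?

Line 1: "eternity from yesterday": 4+1+3 = 8 (expected 7)
Line 2: "wolf come in wind": 1+1+1+1 = 4 ✓
Line 3: "across five waterfall": 2+1+3 = 6 ✓

The first line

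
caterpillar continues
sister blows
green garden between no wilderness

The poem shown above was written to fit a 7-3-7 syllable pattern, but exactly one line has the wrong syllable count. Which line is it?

The third line

Line 1: caterpillar(4) + continues(3) = 7 ✓
Line 2: sister(2) + blows(1) = 3 ✓
Line 3: green(1) + garden(2) + between(2) + no(1) + wilderness(3) = 9 (expected 7)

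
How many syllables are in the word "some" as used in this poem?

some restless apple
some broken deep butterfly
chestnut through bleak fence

"some" has 1 syllable.

1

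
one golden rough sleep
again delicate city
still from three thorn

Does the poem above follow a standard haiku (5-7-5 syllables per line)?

Line 1: "one golden rough sleep": 1+2+1+1 = 5 ✓
Line 2: "again delicate city": 2+3+2 = 7 ✓
Line 3: "still from three thorn": 1+1+1+1 = 4 (expected 5)

No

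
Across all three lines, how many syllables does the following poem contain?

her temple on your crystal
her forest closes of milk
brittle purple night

19

Line 1: her(1) + temple(2) + on(1) + your(1) + crystal(2) = 7
Line 2: her(1) + forest(2) + closes(2) + of(1) + milk(1) = 7
Line 3: brittle(2) + purple(2) + night(1) = 5
Total: 7 + 7 + 5 = 19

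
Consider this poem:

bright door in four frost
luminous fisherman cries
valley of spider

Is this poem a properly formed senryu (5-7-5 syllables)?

Line 1: bright (1), door (1), in (1), four (1), frost (1) → 5 ✓
Line 2: luminous (3), fisherman (3), cries (1) → 7 ✓
Line 3: valley (2), of (1), spider (2) → 5 ✓

Yes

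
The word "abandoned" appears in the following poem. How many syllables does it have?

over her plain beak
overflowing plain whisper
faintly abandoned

3

"abandoned" has 3 syllables.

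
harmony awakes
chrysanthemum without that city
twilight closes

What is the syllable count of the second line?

The second line: chrysanthemum (4), without (2), that (1), city (2) → 9

9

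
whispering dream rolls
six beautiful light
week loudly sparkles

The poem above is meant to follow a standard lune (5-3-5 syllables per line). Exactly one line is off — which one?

Line 2

Line 1: whispering(3) + dream(1) + rolls(1) = 5 ✓
Line 2: six(1) + beautiful(3) + light(1) = 5 (expected 3)
Line 3: week(1) + loudly(2) + sparkles(2) = 5 ✓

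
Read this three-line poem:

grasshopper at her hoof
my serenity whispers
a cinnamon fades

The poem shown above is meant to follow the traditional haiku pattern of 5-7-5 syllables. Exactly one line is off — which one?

Line 1

Line 1: grasshopper (3), at (1), her (1), hoof (1) → 6 (expected 5)
Line 2: my (1), serenity (4), whispers (2) → 7 ✓
Line 3: a (1), cinnamon (3), fades (1) → 5 ✓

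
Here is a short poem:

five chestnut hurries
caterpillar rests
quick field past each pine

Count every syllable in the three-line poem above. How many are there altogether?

15

Line 1: five(1) + chestnut(2) + hurries(2) = 5
Line 2: caterpillar(4) + rests(1) = 5
Line 3: quick(1) + field(1) + past(1) + each(1) + pine(1) = 5
Total: 5 + 5 + 5 = 15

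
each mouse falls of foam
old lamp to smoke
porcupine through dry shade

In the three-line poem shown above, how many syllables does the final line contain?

6

The final line: porcupine(3) + through(1) + dry(1) + shade(1) = 6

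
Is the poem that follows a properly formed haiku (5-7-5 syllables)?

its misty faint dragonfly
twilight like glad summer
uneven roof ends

No

Line 1: its(1) + misty(2) + faint(1) + dragonfly(3) = 7 (expected 5)
Line 2: twilight(2) + like(1) + glad(1) + summer(2) = 6 (expected 7)
Line 3: uneven(3) + roof(1) + ends(1) = 5 ✓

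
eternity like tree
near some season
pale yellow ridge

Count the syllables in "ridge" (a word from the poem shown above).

"ridge" has 1 syllable.

1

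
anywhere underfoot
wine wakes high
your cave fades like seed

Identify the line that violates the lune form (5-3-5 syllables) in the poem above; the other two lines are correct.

Line 1: anywhere (3), underfoot (3) → 6 (expected 5)
Line 2: wine (1), wakes (1), high (1) → 3 ✓
Line 3: your (1), cave (1), fades (1), like (1), seed (1) → 5 ✓

The first line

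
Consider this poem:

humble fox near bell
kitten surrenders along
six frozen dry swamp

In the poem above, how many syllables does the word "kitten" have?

2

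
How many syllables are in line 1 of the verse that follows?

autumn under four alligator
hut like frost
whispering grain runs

9

Line 1: autumn (2), under (2), four (1), alligator (4) → 9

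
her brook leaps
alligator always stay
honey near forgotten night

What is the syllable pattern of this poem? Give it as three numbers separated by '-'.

3-7-7

Line 1: "her brook leaps": 1+1+1 = 3
Line 2: "alligator always stay": 4+2+1 = 7
Line 3: "honey near forgotten night": 2+1+3+1 = 7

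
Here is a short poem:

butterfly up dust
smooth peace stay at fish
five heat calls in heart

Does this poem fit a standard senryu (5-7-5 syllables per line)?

No

Line 1: butterfly (3), up (1), dust (1) → 5 ✓
Line 2: smooth (1), peace (1), stay (1), at (1), fish (1) → 5 (expected 7)
Line 3: five (1), heat (1), calls (1), in (1), heart (1) → 5 ✓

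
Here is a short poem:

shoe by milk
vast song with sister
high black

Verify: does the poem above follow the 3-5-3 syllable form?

Line 1: "shoe by milk": 1+1+1 = 3 ✓
Line 2: "vast song with sister": 1+1+1+2 = 5 ✓
Line 3: "high black": 1+1 = 2 (expected 3)

No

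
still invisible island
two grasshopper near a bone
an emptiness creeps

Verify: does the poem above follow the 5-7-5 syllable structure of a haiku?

Line 1: "still invisible island": 1+4+2 = 7 (expected 5)
Line 2: "two grasshopper near a bone": 1+3+1+1+1 = 7 ✓
Line 3: "an emptiness creeps": 1+3+1 = 5 ✓

No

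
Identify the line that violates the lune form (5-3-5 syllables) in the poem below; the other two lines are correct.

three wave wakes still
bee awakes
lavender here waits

Line 1

Line 1: "three wave wakes still": 1+1+1+1 = 4 (expected 5)
Line 2: "bee awakes": 1+2 = 3 ✓
Line 3: "lavender here waits": 3+1+1 = 5 ✓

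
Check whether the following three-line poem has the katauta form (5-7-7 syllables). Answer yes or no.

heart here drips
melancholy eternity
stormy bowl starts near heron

No

Line 1: "heart here drips": 1+1+1 = 3 (expected 5)
Line 2: "melancholy eternity": 4+4 = 8 (expected 7)
Line 3: "stormy bowl starts near heron": 2+1+1+1+2 = 7 ✓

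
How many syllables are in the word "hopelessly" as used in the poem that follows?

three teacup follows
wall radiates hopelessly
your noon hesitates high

3

"hopelessly" has 3 syllables.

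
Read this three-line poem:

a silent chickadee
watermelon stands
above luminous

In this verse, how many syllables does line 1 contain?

6

Line 1: a(1) + silent(2) + chickadee(3) = 6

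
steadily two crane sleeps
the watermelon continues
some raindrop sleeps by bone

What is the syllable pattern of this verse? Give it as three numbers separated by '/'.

6/8/6

Line 1: steadily(3) + two(1) + crane(1) + sleeps(1) = 6
Line 2: the(1) + watermelon(4) + continues(3) = 8
Line 3: some(1) + raindrop(2) + sleeps(1) + by(1) + bone(1) = 6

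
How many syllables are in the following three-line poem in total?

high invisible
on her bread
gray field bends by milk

Line 1: high(1) + invisible(4) = 5
Line 2: on(1) + her(1) + bread(1) = 3
Line 3: gray(1) + field(1) + bends(1) + by(1) + milk(1) = 5
Total: 5 + 3 + 5 = 13

13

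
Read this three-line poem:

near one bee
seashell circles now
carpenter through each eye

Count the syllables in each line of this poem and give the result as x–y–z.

3–5–6

Line 1: "near one bee": 1+1+1 = 3
Line 2: "seashell circles now": 2+2+1 = 5
Line 3: "carpenter through each eye": 3+1+1+1 = 6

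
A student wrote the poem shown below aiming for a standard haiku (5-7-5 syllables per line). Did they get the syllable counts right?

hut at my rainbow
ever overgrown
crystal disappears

Line 1: hut(1) + at(1) + my(1) + rainbow(2) = 5 ✓
Line 2: ever(2) + overgrown(3) = 5 (expected 7)
Line 3: crystal(2) + disappears(3) = 5 ✓

No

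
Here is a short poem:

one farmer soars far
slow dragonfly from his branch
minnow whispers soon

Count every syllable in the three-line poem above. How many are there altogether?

17

Line 1: one (1), farmer (2), soars (1), far (1) → 5
Line 2: slow (1), dragonfly (3), from (1), his (1), branch (1) → 7
Line 3: minnow (2), whispers (2), soon (1) → 5
Total: 5 + 7 + 5 = 17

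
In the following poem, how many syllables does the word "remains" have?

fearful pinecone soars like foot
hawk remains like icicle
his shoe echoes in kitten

2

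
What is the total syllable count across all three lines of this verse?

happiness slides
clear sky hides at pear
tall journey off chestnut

15

Line 1: happiness (3), slides (1) → 4
Line 2: clear (1), sky (1), hides (1), at (1), pear (1) → 5
Line 3: tall (1), journey (2), off (1), chestnut (2) → 6
Total: 4 + 5 + 6 = 15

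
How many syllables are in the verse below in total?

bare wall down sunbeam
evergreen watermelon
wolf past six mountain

17

Line 1: bare (1), wall (1), down (1), sunbeam (2) → 5
Line 2: evergreen (3), watermelon (4) → 7
Line 3: wolf (1), past (1), six (1), mountain (2) → 5
Total: 5 + 7 + 5 = 17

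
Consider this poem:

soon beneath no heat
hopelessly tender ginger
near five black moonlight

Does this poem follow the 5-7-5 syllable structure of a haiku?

Line 1: soon(1) + beneath(2) + no(1) + heat(1) = 5 ✓
Line 2: hopelessly(3) + tender(2) + ginger(2) = 7 ✓
Line 3: near(1) + five(1) + black(1) + moonlight(2) = 5 ✓

Yes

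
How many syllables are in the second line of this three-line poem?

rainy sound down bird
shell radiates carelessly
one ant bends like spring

The second line: shell(1) + radiates(3) + carelessly(3) = 7

7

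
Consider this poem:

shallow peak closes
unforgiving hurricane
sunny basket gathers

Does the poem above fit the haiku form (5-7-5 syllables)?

Line 1: "shallow peak closes": 2+1+2 = 5 ✓
Line 2: "unforgiving hurricane": 4+3 = 7 ✓
Line 3: "sunny basket gathers": 2+2+2 = 6 (expected 5)

No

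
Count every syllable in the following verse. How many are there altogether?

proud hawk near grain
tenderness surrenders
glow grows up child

14

Line 1: proud(1) + hawk(1) + near(1) + grain(1) = 4
Line 2: tenderness(3) + surrenders(3) = 6
Line 3: glow(1) + grows(1) + up(1) + child(1) = 4
Total: 4 + 6 + 4 = 14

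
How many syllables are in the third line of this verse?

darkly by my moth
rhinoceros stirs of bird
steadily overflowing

7

The third line: steadily (3), overflowing (4) → 7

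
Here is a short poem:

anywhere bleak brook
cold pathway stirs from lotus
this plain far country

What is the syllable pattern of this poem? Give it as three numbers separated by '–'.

Line 1: anywhere(3) + bleak(1) + brook(1) = 5
Line 2: cold(1) + pathway(2) + stirs(1) + from(1) + lotus(2) = 7
Line 3: this(1) + plain(1) + far(1) + country(2) = 5

5–7–5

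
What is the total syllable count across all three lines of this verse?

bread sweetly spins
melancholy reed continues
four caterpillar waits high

19

Line 1: "bread sweetly spins": 1+2+1 = 4
Line 2: "melancholy reed continues": 4+1+3 = 8
Line 3: "four caterpillar waits high": 1+4+1+1 = 7
Total: 4 + 8 + 7 = 19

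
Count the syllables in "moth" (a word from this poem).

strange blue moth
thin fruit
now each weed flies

1

"moth" has 1 syllable.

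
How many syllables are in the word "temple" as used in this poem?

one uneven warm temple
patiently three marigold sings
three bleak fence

"temple" has 2 syllables.

2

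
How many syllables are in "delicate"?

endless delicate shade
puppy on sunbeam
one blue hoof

"delicate" has 3 syllables.

3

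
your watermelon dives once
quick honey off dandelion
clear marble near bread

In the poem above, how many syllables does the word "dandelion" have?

4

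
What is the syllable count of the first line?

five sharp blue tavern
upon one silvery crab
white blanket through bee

5

The first line: "five sharp blue tavern": 1+1+1+2 = 5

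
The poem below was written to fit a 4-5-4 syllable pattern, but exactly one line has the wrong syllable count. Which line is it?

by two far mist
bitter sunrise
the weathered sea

Line 1: "by two far mist": 1+1+1+1 = 4 ✓
Line 2: "bitter sunrise": 2+2 = 4 (expected 5)
Line 3: "the weathered sea": 1+2+1 = 4 ✓

Line 2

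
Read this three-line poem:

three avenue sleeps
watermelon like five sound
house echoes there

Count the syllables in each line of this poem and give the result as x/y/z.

5/7/4

Line 1: three(1) + avenue(3) + sleeps(1) = 5
Line 2: watermelon(4) + like(1) + five(1) + sound(1) = 7
Line 3: house(1) + echoes(2) + there(1) = 4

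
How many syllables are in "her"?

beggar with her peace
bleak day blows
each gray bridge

1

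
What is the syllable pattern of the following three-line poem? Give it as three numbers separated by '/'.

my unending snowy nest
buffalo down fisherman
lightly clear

7/7/3

Line 1: "my unending snowy nest": 1+3+2+1 = 7
Line 2: "buffalo down fisherman": 3+1+3 = 7
Line 3: "lightly clear": 2+1 = 3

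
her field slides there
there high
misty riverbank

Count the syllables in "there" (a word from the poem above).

1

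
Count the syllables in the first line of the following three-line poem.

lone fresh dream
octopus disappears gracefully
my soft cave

3

The first line: "lone fresh dream": 1+1+1 = 3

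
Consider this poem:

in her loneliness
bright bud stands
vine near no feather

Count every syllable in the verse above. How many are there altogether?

13

Line 1: in (1), her (1), loneliness (3) → 5
Line 2: bright (1), bud (1), stands (1) → 3
Line 3: vine (1), near (1), no (1), feather (2) → 5
Total: 5 + 3 + 5 = 13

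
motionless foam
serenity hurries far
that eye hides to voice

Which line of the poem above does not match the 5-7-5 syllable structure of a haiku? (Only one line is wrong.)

Line 1: motionless(3) + foam(1) = 4 (expected 5)
Line 2: serenity(4) + hurries(2) + far(1) = 7 ✓
Line 3: that(1) + eye(1) + hides(1) + to(1) + voice(1) = 5 ✓

Line 1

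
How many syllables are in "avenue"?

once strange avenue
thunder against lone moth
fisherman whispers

3

"avenue" has 3 syllables.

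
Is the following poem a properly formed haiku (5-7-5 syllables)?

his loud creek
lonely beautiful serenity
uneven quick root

No

Line 1: "his loud creek": 1+1+1 = 3 (expected 5)
Line 2: "lonely beautiful serenity": 2+3+4 = 9 (expected 7)
Line 3: "uneven quick root": 3+1+1 = 5 ✓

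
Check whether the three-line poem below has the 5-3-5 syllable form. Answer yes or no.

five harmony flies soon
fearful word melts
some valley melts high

Line 1: "five harmony flies soon": 1+3+1+1 = 6 (expected 5)
Line 2: "fearful word melts": 2+1+1 = 4 (expected 3)
Line 3: "some valley melts high": 1+2+1+1 = 5 ✓

No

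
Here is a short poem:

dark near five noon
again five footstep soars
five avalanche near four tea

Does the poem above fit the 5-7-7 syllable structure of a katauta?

Line 1: dark(1) + near(1) + five(1) + noon(1) = 4 (expected 5)
Line 2: again(2) + five(1) + footstep(2) + soars(1) = 6 (expected 7)
Line 3: five(1) + avalanche(3) + near(1) + four(1) + tea(1) = 7 ✓

No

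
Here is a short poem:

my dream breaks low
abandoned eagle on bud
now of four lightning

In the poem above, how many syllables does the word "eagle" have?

2

"eagle" has 2 syllables.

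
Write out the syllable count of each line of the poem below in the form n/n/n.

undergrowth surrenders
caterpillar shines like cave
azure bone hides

Line 1: undergrowth (3), surrenders (3) → 6
Line 2: caterpillar (4), shines (1), like (1), cave (1) → 7
Line 3: azure (2), bone (1), hides (1) → 4

6/7/4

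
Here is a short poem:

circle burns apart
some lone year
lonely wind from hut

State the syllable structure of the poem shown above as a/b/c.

Line 1: "circle burns apart": 2+1+2 = 5
Line 2: "some lone year": 1+1+1 = 3
Line 3: "lonely wind from hut": 2+1+1+1 = 5

5/3/5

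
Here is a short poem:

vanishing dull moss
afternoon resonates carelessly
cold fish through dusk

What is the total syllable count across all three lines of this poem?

18

Line 1: "vanishing dull moss": 3+1+1 = 5
Line 2: "afternoon resonates carelessly": 3+3+3 = 9
Line 3: "cold fish through dusk": 1+1+1+1 = 4
Total: 5 + 9 + 4 = 18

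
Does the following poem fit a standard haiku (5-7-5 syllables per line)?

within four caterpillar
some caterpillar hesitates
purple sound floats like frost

Line 1: within(2) + four(1) + caterpillar(4) = 7 (expected 5)
Line 2: some(1) + caterpillar(4) + hesitates(3) = 8 (expected 7)
Line 3: purple(2) + sound(1) + floats(1) + like(1) + frost(1) = 6 (expected 5)

No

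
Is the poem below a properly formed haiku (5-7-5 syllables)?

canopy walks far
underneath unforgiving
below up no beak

Yes

Line 1: canopy (3), walks (1), far (1) → 5 ✓
Line 2: underneath (3), unforgiving (4) → 7 ✓
Line 3: below (2), up (1), no (1), beak (1) → 5 ✓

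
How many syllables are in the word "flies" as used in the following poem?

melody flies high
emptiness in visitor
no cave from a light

1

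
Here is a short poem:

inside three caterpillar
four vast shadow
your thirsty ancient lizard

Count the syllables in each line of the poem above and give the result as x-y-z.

Line 1: inside(2) + three(1) + caterpillar(4) = 7
Line 2: four(1) + vast(1) + shadow(2) = 4
Line 3: your(1) + thirsty(2) + ancient(2) + lizard(2) = 7

7-4-7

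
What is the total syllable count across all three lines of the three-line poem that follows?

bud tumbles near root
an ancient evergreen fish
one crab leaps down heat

17

Line 1: bud (1), tumbles (2), near (1), root (1) → 5
Line 2: an (1), ancient (2), evergreen (3), fish (1) → 7
Line 3: one (1), crab (1), leaps (1), down (1), heat (1) → 5
Total: 5 + 7 + 5 = 17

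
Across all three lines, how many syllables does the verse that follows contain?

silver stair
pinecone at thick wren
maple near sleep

Line 1: silver (2), stair (1) → 3
Line 2: pinecone (2), at (1), thick (1), wren (1) → 5
Line 3: maple (2), near (1), sleep (1) → 4
Total: 3 + 5 + 4 = 12

12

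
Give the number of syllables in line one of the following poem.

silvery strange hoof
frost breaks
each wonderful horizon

5

Line one: silvery (3), strange (1), hoof (1) → 5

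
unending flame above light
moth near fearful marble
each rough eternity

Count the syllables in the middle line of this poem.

6

The middle line: "moth near fearful marble": 1+1+2+2 = 6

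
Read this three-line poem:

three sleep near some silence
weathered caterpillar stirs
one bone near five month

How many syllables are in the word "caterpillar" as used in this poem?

"caterpillar" has 4 syllables.

4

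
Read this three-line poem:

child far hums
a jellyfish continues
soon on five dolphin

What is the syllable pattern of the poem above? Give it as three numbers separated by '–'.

3–7–5

Line 1: child(1) + far(1) + hums(1) = 3
Line 2: a(1) + jellyfish(3) + continues(3) = 7
Line 3: soon(1) + on(1) + five(1) + dolphin(2) = 5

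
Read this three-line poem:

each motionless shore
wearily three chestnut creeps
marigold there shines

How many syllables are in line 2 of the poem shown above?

Line 2: wearily(3) + three(1) + chestnut(2) + creeps(1) = 7

7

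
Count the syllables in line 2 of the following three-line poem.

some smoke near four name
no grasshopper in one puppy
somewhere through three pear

8

Line 2: no(1) + grasshopper(3) + in(1) + one(1) + puppy(2) = 8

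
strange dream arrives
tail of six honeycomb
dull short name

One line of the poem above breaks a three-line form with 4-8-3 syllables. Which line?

The second line

Line 1: strange(1) + dream(1) + arrives(2) = 4 ✓
Line 2: tail(1) + of(1) + six(1) + honeycomb(3) = 6 (expected 8)
Line 3: dull(1) + short(1) + name(1) = 3 ✓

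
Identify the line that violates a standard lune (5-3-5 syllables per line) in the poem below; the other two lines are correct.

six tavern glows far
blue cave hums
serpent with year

The third line

Line 1: "six tavern glows far": 1+2+1+1 = 5 ✓
Line 2: "blue cave hums": 1+1+1 = 3 ✓
Line 3: "serpent with year": 2+1+1 = 4 (expected 5)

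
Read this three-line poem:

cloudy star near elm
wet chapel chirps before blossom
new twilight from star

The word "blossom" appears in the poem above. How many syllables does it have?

"blossom" has 2 syllables.

2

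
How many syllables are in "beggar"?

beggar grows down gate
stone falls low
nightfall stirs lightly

2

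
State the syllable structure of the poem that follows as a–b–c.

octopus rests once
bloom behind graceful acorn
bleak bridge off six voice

Line 1: octopus(3) + rests(1) + once(1) = 5
Line 2: bloom(1) + behind(2) + graceful(2) + acorn(2) = 7
Line 3: bleak(1) + bridge(1) + off(1) + six(1) + voice(1) = 5

5–7–5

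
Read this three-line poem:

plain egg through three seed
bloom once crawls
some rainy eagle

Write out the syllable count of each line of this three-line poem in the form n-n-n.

Line 1: "plain egg through three seed": 1+1+1+1+1 = 5
Line 2: "bloom once crawls": 1+1+1 = 3
Line 3: "some rainy eagle": 1+2+2 = 5

5-3-5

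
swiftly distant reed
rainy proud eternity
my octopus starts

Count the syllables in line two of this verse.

7

Line two: rainy(2) + proud(1) + eternity(4) = 7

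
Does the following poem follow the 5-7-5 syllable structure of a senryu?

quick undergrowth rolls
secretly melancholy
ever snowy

No

Line 1: quick (1), undergrowth (3), rolls (1) → 5 ✓
Line 2: secretly (3), melancholy (4) → 7 ✓
Line 3: ever (2), snowy (2) → 4 (expected 5)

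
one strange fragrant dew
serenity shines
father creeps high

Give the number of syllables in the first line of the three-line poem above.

The first line: one(1) + strange(1) + fragrant(2) + dew(1) = 5

5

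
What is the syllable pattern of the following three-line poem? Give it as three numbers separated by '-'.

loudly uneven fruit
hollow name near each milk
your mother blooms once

6-6-5

Line 1: loudly(2) + uneven(3) + fruit(1) = 6
Line 2: hollow(2) + name(1) + near(1) + each(1) + milk(1) = 6
Line 3: your(1) + mother(2) + blooms(1) + once(1) = 5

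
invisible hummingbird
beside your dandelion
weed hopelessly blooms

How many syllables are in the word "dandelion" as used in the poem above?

4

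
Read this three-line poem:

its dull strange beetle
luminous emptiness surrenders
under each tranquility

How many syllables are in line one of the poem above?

Line one: its(1) + dull(1) + strange(1) + beetle(2) = 5

5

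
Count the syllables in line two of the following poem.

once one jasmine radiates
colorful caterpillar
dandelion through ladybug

7

Line two: "colorful caterpillar": 3+4 = 7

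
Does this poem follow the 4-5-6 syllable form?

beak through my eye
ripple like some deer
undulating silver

Line 1: beak(1) + through(1) + my(1) + eye(1) = 4 ✓
Line 2: ripple(2) + like(1) + some(1) + deer(1) = 5 ✓
Line 3: undulating(4) + silver(2) = 6 ✓

Yes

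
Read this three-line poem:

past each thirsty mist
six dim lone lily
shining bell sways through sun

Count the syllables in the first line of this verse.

The first line: past(1) + each(1) + thirsty(2) + mist(1) = 5

5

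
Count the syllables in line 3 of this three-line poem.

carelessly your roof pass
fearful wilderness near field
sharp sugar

3

Line 3: sharp(1) + sugar(2) = 3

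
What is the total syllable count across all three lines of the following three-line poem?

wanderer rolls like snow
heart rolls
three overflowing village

Line 1: "wanderer rolls like snow": 3+1+1+1 = 6
Line 2: "heart rolls": 1+1 = 2
Line 3: "three overflowing village": 1+4+2 = 7
Total: 6 + 2 + 7 = 15

15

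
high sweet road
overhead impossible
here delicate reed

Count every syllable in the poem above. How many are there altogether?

15

Line 1: high(1) + sweet(1) + road(1) = 3
Line 2: overhead(3) + impossible(4) = 7
Line 3: here(1) + delicate(3) + reed(1) = 5
Total: 3 + 7 + 5 = 15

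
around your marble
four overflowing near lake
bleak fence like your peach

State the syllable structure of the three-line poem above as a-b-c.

Line 1: around(2) + your(1) + marble(2) = 5
Line 2: four(1) + overflowing(4) + near(1) + lake(1) = 7
Line 3: bleak(1) + fence(1) + like(1) + your(1) + peach(1) = 5

5-7-5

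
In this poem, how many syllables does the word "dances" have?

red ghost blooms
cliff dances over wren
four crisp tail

2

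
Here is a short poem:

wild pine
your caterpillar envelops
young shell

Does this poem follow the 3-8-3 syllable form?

No

Line 1: wild (1), pine (1) → 2 (expected 3)
Line 2: your (1), caterpillar (4), envelops (3) → 8 ✓
Line 3: young (1), shell (1) → 2 (expected 3)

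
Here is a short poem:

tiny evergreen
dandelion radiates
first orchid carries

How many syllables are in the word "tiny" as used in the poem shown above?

"tiny" has 2 syllables.

2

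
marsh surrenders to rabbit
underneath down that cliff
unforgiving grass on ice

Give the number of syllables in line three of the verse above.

7

Line three: unforgiving(4) + grass(1) + on(1) + ice(1) = 7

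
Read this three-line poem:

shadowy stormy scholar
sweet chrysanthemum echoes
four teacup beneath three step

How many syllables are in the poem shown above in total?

21

Line 1: shadowy (3), stormy (2), scholar (2) → 7
Line 2: sweet (1), chrysanthemum (4), echoes (2) → 7
Line 3: four (1), teacup (2), beneath (2), three (1), step (1) → 7
Total: 7 + 7 + 7 = 21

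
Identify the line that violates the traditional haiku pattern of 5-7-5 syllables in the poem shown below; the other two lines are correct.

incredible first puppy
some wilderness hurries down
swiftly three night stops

The first line

Line 1: incredible(4) + first(1) + puppy(2) = 7 (expected 5)
Line 2: some(1) + wilderness(3) + hurries(2) + down(1) = 7 ✓
Line 3: swiftly(2) + three(1) + night(1) + stops(1) = 5 ✓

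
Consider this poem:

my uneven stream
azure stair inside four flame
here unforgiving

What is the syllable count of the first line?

5

The first line: my(1) + uneven(3) + stream(1) = 5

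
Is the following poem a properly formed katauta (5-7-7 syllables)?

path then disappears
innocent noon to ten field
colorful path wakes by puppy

Line 1: path (1), then (1), disappears (3) → 5 ✓
Line 2: innocent (3), noon (1), to (1), ten (1), field (1) → 7 ✓
Line 3: colorful (3), path (1), wakes (1), by (1), puppy (2) → 8 (expected 7)

No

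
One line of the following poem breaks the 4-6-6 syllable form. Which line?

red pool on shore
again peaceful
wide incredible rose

The second line

Line 1: "red pool on shore": 1+1+1+1 = 4 ✓
Line 2: "again peaceful": 2+2 = 4 (expected 6)
Line 3: "wide incredible rose": 1+4+1 = 6 ✓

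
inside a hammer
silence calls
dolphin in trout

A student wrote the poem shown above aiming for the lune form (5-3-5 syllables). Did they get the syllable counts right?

Line 1: inside(2) + a(1) + hammer(2) = 5 ✓
Line 2: silence(2) + calls(1) = 3 ✓
Line 3: dolphin(2) + in(1) + trout(1) = 4 (expected 5)

No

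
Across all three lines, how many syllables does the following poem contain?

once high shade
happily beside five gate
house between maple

Line 1: once(1) + high(1) + shade(1) = 3
Line 2: happily(3) + beside(2) + five(1) + gate(1) = 7
Line 3: house(1) + between(2) + maple(2) = 5
Total: 3 + 7 + 5 = 15

15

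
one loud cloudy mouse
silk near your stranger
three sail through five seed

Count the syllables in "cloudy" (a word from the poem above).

2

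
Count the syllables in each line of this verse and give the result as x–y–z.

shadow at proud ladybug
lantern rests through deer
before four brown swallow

7–5–6

Line 1: "shadow at proud ladybug": 2+1+1+3 = 7
Line 2: "lantern rests through deer": 2+1+1+1 = 5
Line 3: "before four brown swallow": 2+1+1+2 = 6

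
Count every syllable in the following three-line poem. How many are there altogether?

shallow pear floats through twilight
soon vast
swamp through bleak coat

13

Line 1: shallow(2) + pear(1) + floats(1) + through(1) + twilight(2) = 7
Line 2: soon(1) + vast(1) = 2
Line 3: swamp(1) + through(1) + bleak(1) + coat(1) = 4
Total: 7 + 2 + 4 = 13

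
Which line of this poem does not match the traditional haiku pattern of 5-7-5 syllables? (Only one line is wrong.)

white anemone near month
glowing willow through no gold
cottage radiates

Line 1

Line 1: white(1) + anemone(4) + near(1) + month(1) = 7 (expected 5)
Line 2: glowing(2) + willow(2) + through(1) + no(1) + gold(1) = 7 ✓
Line 3: cottage(2) + radiates(3) = 5 ✓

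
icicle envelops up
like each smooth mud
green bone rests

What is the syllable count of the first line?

The first line: icicle(3) + envelops(3) + up(1) = 7

7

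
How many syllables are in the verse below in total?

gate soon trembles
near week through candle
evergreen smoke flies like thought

16

Line 1: gate(1) + soon(1) + trembles(2) = 4
Line 2: near(1) + week(1) + through(1) + candle(2) = 5
Line 3: evergreen(3) + smoke(1) + flies(1) + like(1) + thought(1) = 7
Total: 4 + 5 + 7 = 16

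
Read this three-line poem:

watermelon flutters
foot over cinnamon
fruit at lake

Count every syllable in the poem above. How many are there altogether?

15

Line 1: watermelon (4), flutters (2) → 6
Line 2: foot (1), over (2), cinnamon (3) → 6
Line 3: fruit (1), at (1), lake (1) → 3
Total: 6 + 6 + 3 = 15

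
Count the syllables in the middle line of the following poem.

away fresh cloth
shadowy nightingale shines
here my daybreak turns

The middle line: shadowy (3), nightingale (3), shines (1) → 7

7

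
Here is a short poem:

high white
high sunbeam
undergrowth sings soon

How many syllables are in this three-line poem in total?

Line 1: high (1), white (1) → 2
Line 2: high (1), sunbeam (2) → 3
Line 3: undergrowth (3), sings (1), soon (1) → 5
Total: 2 + 3 + 5 = 10

10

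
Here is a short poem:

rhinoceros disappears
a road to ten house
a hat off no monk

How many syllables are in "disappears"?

3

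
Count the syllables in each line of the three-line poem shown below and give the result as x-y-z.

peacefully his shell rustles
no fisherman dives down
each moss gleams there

Line 1: peacefully(3) + his(1) + shell(1) + rustles(2) = 7
Line 2: no(1) + fisherman(3) + dives(1) + down(1) = 6
Line 3: each(1) + moss(1) + gleams(1) + there(1) = 4

7-6-4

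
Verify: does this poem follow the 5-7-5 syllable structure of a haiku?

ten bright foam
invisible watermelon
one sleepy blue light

No

Line 1: ten (1), bright (1), foam (1) → 3 (expected 5)
Line 2: invisible (4), watermelon (4) → 8 (expected 7)
Line 3: one (1), sleepy (2), blue (1), light (1) → 5 ✓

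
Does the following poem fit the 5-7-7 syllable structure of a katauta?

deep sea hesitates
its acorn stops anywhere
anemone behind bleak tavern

Line 1: "deep sea hesitates": 1+1+3 = 5 ✓
Line 2: "its acorn stops anywhere": 1+2+1+3 = 7 ✓
Line 3: "anemone behind bleak tavern": 4+2+1+2 = 9 (expected 7)

No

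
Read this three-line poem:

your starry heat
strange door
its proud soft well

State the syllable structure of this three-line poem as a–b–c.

Line 1: your(1) + starry(2) + heat(1) = 4
Line 2: strange(1) + door(1) = 2
Line 3: its(1) + proud(1) + soft(1) + well(1) = 4

4–2–4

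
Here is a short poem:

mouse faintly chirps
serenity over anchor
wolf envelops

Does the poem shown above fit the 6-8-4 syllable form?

No

Line 1: "mouse faintly chirps": 1+2+1 = 4 (expected 6)
Line 2: "serenity over anchor": 4+2+2 = 8 ✓
Line 3: "wolf envelops": 1+3 = 4 ✓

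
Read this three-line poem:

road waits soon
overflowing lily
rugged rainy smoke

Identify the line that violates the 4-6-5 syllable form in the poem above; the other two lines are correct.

The first line

Line 1: road(1) + waits(1) + soon(1) = 3 (expected 4)
Line 2: overflowing(4) + lily(2) = 6 ✓
Line 3: rugged(2) + rainy(2) + smoke(1) = 5 ✓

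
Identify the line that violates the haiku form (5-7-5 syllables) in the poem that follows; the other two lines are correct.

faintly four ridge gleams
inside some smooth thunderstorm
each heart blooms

Line 1: "faintly four ridge gleams": 2+1+1+1 = 5 ✓
Line 2: "inside some smooth thunderstorm": 2+1+1+3 = 7 ✓
Line 3: "each heart blooms": 1+1+1 = 3 (expected 5)

Line 3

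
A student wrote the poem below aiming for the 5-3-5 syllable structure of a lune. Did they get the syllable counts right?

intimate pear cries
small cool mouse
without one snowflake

Line 1: intimate(3) + pear(1) + cries(1) = 5 ✓
Line 2: small(1) + cool(1) + mouse(1) = 3 ✓
Line 3: without(2) + one(1) + snowflake(2) = 5 ✓

Yes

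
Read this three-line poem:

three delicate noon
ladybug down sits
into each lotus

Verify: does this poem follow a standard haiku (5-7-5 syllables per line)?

No

Line 1: three (1), delicate (3), noon (1) → 5 ✓
Line 2: ladybug (3), down (1), sits (1) → 5 (expected 7)
Line 3: into (2), each (1), lotus (2) → 5 ✓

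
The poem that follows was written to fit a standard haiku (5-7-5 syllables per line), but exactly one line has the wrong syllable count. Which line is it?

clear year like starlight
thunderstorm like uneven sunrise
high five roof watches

The second line

Line 1: clear (1), year (1), like (1), starlight (2) → 5 ✓
Line 2: thunderstorm (3), like (1), uneven (3), sunrise (2) → 9 (expected 7)
Line 3: high (1), five (1), roof (1), watches (2) → 5 ✓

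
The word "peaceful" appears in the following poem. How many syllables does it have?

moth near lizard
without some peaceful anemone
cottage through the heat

2

"peaceful" has 2 syllables.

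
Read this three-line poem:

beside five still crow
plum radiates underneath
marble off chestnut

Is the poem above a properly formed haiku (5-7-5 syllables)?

Line 1: "beside five still crow": 2+1+1+1 = 5 ✓
Line 2: "plum radiates underneath": 1+3+3 = 7 ✓
Line 3: "marble off chestnut": 2+1+2 = 5 ✓

Yes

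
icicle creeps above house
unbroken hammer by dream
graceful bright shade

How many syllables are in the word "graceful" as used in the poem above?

2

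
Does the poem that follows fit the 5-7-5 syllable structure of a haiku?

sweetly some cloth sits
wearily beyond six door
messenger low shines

Yes

Line 1: sweetly(2) + some(1) + cloth(1) + sits(1) = 5 ✓
Line 2: wearily(3) + beyond(2) + six(1) + door(1) = 7 ✓
Line 3: messenger(3) + low(1) + shines(1) = 5 ✓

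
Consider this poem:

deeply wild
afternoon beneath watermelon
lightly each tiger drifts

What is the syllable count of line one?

Line one: deeply(2) + wild(1) = 3

3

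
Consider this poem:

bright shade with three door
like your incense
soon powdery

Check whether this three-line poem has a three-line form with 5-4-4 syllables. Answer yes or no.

Line 1: "bright shade with three door": 1+1+1+1+1 = 5 ✓
Line 2: "like your incense": 1+1+2 = 4 ✓
Line 3: "soon powdery": 1+3 = 4 ✓

Yes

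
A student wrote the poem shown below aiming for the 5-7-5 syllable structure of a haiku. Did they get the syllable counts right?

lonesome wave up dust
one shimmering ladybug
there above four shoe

Yes

Line 1: "lonesome wave up dust": 2+1+1+1 = 5 ✓
Line 2: "one shimmering ladybug": 1+3+3 = 7 ✓
Line 3: "there above four shoe": 1+2+1+1 = 5 ✓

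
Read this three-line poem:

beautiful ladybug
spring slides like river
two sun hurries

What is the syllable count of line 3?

4

Line 3: two (1), sun (1), hurries (2) → 4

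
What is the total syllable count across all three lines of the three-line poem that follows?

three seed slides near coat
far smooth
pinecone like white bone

Line 1: three(1) + seed(1) + slides(1) + near(1) + coat(1) = 5
Line 2: far(1) + smooth(1) = 2
Line 3: pinecone(2) + like(1) + white(1) + bone(1) = 5
Total: 5 + 2 + 5 = 12

12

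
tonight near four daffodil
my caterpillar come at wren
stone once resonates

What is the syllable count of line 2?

Line 2: "my caterpillar come at wren": 1+4+1+1+1 = 8

8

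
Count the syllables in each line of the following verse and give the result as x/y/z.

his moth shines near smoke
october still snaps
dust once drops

Line 1: his (1), moth (1), shines (1), near (1), smoke (1) → 5
Line 2: october (3), still (1), snaps (1) → 5
Line 3: dust (1), once (1), drops (1) → 3

5/5/3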